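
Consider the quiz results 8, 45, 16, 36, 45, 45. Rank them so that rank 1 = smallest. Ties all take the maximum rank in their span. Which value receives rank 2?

16

Sorted (ascending): 8, 16, 36, 45, 45, 45
The 3 values of 45 occupy positions 4–6 → each gets rank 6.
Rank 2 → value 16.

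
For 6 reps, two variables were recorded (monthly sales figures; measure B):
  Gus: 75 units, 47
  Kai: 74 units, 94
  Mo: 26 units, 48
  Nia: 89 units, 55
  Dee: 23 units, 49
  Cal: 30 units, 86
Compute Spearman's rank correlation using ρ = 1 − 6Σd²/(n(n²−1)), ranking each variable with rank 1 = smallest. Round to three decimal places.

Ranks of variable 1: 5, 4, 2, 6, 1, 3
Ranks of variable 2: 1, 6, 2, 4, 3, 5
d = r₁ − r₂: 4, -2, 0, 2, -2, -2
d²: 16, 4, 0, 4, 4, 4; Σd² = 32
ρ = 1 − 6·32/(6·35) = 1 − 192/210 = 0.086

0.086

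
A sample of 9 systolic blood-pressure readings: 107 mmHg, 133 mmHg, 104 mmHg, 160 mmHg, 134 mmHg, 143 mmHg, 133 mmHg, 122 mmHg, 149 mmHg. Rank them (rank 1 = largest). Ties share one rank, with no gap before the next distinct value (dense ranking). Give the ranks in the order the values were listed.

7, 5, 8, 1, 4, 3, 5, 6, 2

Sorted (descending): 160, 149, 143, 134, 133, 133, 122, 107, 104
The 2 values of 133 share dense rank 5.
Remaining distinct values take the next consecutive integers.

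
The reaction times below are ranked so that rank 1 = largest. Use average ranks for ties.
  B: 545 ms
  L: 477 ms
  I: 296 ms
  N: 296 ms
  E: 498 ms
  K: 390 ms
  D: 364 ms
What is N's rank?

6.5

Sorted (descending): 545, 498, 477, 390, 364, 296, 296
The 2 values of 296 occupy positions 6–7 → average rank (6+7)/2 = 6.5.
N has value 296 ms → rank 6.5.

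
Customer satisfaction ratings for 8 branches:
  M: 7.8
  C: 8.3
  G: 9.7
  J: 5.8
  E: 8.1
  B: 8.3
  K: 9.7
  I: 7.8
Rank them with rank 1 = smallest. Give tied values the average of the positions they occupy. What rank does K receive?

Sorted (ascending): 5.8, 7.8, 7.8, 8.1, 8.3, 8.3, 9.7, 9.7
The 2 values of 7.8 occupy positions 2–3 → average rank (2+3)/2 = 2.5.
The 2 values of 8.3 occupy positions 5–6 → average rank (5+6)/2 = 5.5.
The 2 values of 9.7 occupy positions 7–8 → average rank (7+8)/2 = 7.5.
K has value 9.7 → rank 7.5.

7.5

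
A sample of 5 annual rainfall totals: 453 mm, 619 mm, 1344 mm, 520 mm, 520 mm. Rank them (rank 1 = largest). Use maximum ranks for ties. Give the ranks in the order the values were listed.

5, 2, 1, 4, 4

Sorted (descending): 1344, 619, 520, 520, 453
The 2 values of 520 occupy positions 3–4 → each gets rank 4.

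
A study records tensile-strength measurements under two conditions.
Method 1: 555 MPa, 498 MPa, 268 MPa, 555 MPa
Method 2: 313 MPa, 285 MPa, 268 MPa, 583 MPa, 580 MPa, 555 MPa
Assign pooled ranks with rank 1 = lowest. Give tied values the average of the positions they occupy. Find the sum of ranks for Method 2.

Sorted (ascending): 268, 268, 285, 313, 498, 555, 555, 555, 580, 583
The 2 values of 268 occupy positions 1–2 → average rank (1+2)/2 = 1.5.
The 3 values of 555 occupy positions 6–8 → average rank 7.
Method 2 values → pooled ranks: 313→4, 285→3, 268→1.5, 583→10, 580→9, 555→7
Rank sum = 4 + 3 + 1.5 + 10 + 9 + 7 = 34.5

34.5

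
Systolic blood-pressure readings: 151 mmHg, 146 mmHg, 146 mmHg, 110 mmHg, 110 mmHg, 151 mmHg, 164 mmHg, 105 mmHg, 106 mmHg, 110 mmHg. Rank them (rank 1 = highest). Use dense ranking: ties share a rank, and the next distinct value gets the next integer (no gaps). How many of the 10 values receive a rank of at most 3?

Sorted (descending): 164, 151, 151, 146, 146, 110, 110, 110, 106, 105
The 2 values of 151 share dense rank 2.
The 2 values of 146 share dense rank 3.
The 3 values of 110 share dense rank 4.
Remaining distinct values take the next consecutive integers.
Ranks ≤ 3: {1, 2, 2, 3, 3} → 5 values.

5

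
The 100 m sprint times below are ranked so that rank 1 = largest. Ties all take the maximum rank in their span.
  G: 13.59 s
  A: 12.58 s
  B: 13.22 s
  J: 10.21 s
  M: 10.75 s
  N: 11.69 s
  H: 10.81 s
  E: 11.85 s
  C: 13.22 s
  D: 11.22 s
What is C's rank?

Sorted (descending): 13.59, 13.22, 13.22, 12.58, 11.85, 11.69, 11.22, 10.81, 10.75, 10.21
The 2 values of 13.22 occupy positions 2–3 → each gets rank 3.
C has value 13.22 s → rank 3.

3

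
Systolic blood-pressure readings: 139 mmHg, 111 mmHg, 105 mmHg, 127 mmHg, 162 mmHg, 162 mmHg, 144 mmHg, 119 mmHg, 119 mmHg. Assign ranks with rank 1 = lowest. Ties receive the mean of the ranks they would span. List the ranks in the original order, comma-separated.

Sorted (ascending): 105, 111, 119, 119, 127, 139, 144, 162, 162
The 2 values of 119 occupy positions 3–4 → average rank (3+4)/2 = 3.5.
The 2 values of 162 occupy positions 8–9 → average rank (8+9)/2 = 8.5.

6, 2, 1, 5, 8.5, 8.5, 7, 3.5, 3.5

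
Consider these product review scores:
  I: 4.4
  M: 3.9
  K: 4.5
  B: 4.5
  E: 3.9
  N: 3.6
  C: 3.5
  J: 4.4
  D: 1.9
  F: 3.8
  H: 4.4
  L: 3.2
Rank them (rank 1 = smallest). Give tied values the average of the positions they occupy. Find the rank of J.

Sorted (ascending): 1.9, 3.2, 3.5, 3.6, 3.8, 3.9, 3.9, 4.4, 4.4, 4.4, 4.5, 4.5
The 2 values of 3.9 occupy positions 6–7 → average rank (6+7)/2 = 6.5.
The 3 values of 4.4 occupy positions 8–10 → average rank 9.
The 2 values of 4.5 occupy positions 11–12 → average rank (11+12)/2 = 11.5.
J has value 4.4 → rank 9.

9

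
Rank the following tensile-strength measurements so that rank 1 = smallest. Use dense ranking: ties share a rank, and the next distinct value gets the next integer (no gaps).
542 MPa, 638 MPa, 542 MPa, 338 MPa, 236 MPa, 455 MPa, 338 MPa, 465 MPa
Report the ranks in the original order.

Sorted (ascending): 236, 338, 338, 455, 465, 542, 542, 638
The 2 values of 338 share dense rank 2.
The 2 values of 542 share dense rank 5.
Remaining distinct values take the next consecutive integers.

5, 6, 5, 2, 1, 3, 2, 4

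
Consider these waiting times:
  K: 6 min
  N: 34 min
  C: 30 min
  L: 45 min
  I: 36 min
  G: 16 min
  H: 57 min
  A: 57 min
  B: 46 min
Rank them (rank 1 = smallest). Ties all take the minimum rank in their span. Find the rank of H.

8

Sorted (ascending): 6, 16, 30, 34, 36, 45, 46, 57, 57
The 2 values of 57 occupy positions 8–9 → each gets rank 8.
H has value 57 min → rank 8.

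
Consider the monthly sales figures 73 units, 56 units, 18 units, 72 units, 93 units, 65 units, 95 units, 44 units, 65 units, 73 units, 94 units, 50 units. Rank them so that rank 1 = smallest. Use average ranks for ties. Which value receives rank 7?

72

Sorted (ascending): 18, 44, 50, 56, 65, 65, 72, 73, 73, 93, 94, 95
The 2 values of 65 occupy positions 5–6 → average rank (5+6)/2 = 5.5.
The 2 values of 73 occupy positions 8–9 → average rank (8+9)/2 = 8.5.
Rank 7 → value 72.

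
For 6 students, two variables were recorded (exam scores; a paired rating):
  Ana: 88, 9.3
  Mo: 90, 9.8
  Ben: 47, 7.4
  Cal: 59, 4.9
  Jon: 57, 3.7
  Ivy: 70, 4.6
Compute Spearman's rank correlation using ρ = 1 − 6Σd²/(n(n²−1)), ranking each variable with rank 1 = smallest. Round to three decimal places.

Ranks of variable 1: 5, 6, 1, 3, 2, 4
Ranks of variable 2: 5, 6, 4, 3, 1, 2
d = r₁ − r₂: 0, 0, -3, 0, 1, 2
d²: 0, 0, 9, 0, 1, 4; Σd² = 14
ρ = 1 − 6·14/(6·35) = 1 − 84/210 = 0.600

0.600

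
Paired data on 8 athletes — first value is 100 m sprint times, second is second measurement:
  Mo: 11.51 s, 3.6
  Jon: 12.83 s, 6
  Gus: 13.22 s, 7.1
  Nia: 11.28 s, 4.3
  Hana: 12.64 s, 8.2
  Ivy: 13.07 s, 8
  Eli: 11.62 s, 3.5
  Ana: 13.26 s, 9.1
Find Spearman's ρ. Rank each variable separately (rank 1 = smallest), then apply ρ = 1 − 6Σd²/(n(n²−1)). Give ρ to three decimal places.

0.738

Ranks of variable 1: 2, 5, 7, 1, 4, 6, 3, 8
Ranks of variable 2: 2, 4, 5, 3, 7, 6, 1, 8
d = r₁ − r₂: 0, 1, 2, -2, -3, 0, 2, 0
d²: 0, 1, 4, 4, 9, 0, 4, 0; Σd² = 22
ρ = 1 − 6·22/(8·63) = 1 − 132/504 = 0.738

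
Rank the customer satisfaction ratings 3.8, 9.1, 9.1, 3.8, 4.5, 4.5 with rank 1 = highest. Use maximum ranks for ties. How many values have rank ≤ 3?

Sorted (descending): 9.1, 9.1, 4.5, 4.5, 3.8, 3.8
The 2 values of 9.1 occupy positions 1–2 → each gets rank 2.
The 2 values of 4.5 occupy positions 3–4 → each gets rank 4.
The 2 values of 3.8 occupy positions 5–6 → each gets rank 6.
Ranks ≤ 3: {2, 2} → 2 values.

2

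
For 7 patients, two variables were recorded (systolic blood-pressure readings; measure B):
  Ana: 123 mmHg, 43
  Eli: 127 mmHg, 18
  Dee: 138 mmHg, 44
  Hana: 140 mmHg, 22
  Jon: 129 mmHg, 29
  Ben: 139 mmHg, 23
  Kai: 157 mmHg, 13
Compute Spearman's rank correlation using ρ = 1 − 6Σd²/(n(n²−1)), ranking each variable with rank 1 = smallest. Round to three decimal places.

Ranks of variable 1: 1, 2, 4, 6, 3, 5, 7
Ranks of variable 2: 6, 2, 7, 3, 5, 4, 1
d = r₁ − r₂: -5, 0, -3, 3, -2, 1, 6
d²: 25, 0, 9, 9, 4, 1, 36; Σd² = 84
ρ = 1 − 6·84/(7·48) = 1 − 504/336 = -0.500

-0.500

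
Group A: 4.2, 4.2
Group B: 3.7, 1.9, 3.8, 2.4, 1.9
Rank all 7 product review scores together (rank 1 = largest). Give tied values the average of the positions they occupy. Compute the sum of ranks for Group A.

Sorted (descending): 4.2, 4.2, 3.8, 3.7, 2.4, 1.9, 1.9
The 2 values of 4.2 occupy positions 1–2 → average rank (1+2)/2 = 1.5.
The 2 values of 1.9 occupy positions 6–7 → average rank (6+7)/2 = 6.5.
Group A values → pooled ranks: 4.2→1.5, 4.2→1.5
Rank sum = 1.5 + 1.5 = 3

3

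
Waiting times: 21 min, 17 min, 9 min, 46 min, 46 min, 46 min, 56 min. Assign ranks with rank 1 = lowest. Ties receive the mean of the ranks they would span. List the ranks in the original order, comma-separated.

3, 2, 1, 5, 5, 5, 7

Sorted (ascending): 9, 17, 21, 46, 46, 46, 56
The 3 values of 46 occupy positions 4–6 → average rank 5.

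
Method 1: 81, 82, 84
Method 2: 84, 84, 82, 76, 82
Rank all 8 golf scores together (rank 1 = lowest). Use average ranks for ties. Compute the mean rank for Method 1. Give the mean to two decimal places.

Sorted (ascending): 76, 81, 82, 82, 82, 84, 84, 84
The 3 values of 82 occupy positions 3–5 → average rank 4.
The 3 values of 84 occupy positions 6–8 → average rank 7.
Method 1 values → pooled ranks: 81→2, 82→4, 84→7
Mean rank = (2 + 4 + 7) / 3 = 4.33

4.33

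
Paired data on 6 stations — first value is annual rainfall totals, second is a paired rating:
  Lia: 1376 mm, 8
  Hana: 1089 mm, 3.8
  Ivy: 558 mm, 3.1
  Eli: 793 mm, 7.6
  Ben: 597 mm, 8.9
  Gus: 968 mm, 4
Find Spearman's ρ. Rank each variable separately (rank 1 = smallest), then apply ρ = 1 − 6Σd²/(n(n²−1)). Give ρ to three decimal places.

0.200

Ranks of variable 1: 6, 5, 1, 3, 2, 4
Ranks of variable 2: 5, 2, 1, 4, 6, 3
d = r₁ − r₂: 1, 3, 0, -1, -4, 1
d²: 1, 9, 0, 1, 16, 1; Σd² = 28
ρ = 1 − 6·28/(6·35) = 1 − 168/210 = 0.200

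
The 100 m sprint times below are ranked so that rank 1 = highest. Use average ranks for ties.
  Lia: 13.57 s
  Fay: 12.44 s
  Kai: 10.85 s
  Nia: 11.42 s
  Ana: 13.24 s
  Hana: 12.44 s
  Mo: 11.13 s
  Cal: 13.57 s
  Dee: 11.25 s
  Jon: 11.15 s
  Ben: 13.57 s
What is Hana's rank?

5.5

Sorted (descending): 13.57, 13.57, 13.57, 13.24, 12.44, 12.44, 11.42, 11.25, 11.15, 11.13, 10.85
The 3 values of 13.57 occupy positions 1–3 → average rank 2.
The 2 values of 12.44 occupy positions 5–6 → average rank (5+6)/2 = 5.5.
Hana has value 12.44 s → rank 5.5.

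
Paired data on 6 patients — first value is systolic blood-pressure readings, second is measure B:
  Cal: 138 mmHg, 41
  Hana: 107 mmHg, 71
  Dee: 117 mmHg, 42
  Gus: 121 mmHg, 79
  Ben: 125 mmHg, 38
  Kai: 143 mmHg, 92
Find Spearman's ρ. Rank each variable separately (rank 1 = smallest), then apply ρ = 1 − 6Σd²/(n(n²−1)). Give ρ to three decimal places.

0.086

Ranks of variable 1: 5, 1, 2, 3, 4, 6
Ranks of variable 2: 2, 4, 3, 5, 1, 6
d = r₁ − r₂: 3, -3, -1, -2, 3, 0
d²: 9, 9, 1, 4, 9, 0; Σd² = 32
ρ = 1 − 6·32/(6·35) = 1 − 192/210 = 0.086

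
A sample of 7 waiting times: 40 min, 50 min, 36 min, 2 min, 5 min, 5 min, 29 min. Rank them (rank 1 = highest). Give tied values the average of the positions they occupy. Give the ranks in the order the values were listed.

Sorted (descending): 50, 40, 36, 29, 5, 5, 2
The 2 values of 5 occupy positions 5–6 → average rank (5+6)/2 = 5.5.

2, 1, 3, 7, 5.5, 5.5, 4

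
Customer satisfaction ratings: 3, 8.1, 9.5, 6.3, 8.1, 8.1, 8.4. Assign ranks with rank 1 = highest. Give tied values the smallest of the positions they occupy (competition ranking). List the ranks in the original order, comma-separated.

Sorted (descending): 9.5, 8.4, 8.1, 8.1, 8.1, 6.3, 3
The 3 values of 8.1 occupy positions 3–5 → each gets rank 3.

7, 3, 1, 6, 3, 3, 2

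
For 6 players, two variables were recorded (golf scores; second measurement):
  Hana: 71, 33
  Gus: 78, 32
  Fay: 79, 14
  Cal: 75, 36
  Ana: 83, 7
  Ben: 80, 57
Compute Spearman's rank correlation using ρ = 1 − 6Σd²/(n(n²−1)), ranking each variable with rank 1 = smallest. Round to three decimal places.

-0.371

Ranks of variable 1: 1, 3, 4, 2, 6, 5
Ranks of variable 2: 4, 3, 2, 5, 1, 6
d = r₁ − r₂: -3, 0, 2, -3, 5, -1
d²: 9, 0, 4, 9, 25, 1; Σd² = 48
ρ = 1 − 6·48/(6·35) = 1 − 288/210 = -0.371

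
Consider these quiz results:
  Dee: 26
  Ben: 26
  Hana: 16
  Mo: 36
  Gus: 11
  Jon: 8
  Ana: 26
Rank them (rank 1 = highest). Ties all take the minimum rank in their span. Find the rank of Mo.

Sorted (descending): 36, 26, 26, 26, 16, 11, 8
The 3 values of 26 occupy positions 2–4 → each gets rank 2.
Mo has value 36 → rank 1.

1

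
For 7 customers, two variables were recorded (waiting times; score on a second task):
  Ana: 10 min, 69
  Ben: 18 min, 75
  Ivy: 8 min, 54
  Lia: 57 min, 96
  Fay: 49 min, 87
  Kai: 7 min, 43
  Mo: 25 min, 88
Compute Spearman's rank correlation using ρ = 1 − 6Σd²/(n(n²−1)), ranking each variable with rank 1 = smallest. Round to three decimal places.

Ranks of variable 1: 3, 4, 2, 7, 6, 1, 5
Ranks of variable 2: 3, 4, 2, 7, 5, 1, 6
d = r₁ − r₂: 0, 0, 0, 0, 1, 0, -1
d²: 0, 0, 0, 0, 1, 0, 1; Σd² = 2
ρ = 1 − 6·2/(7·48) = 1 − 12/336 = 0.964

0.964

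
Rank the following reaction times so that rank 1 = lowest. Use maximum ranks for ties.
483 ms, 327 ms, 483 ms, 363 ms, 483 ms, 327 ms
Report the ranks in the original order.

Sorted (ascending): 327, 327, 363, 483, 483, 483
The 2 values of 327 occupy positions 1–2 → each gets rank 2.
The 3 values of 483 occupy positions 4–6 → each gets rank 6.

6, 2, 6, 3, 6, 2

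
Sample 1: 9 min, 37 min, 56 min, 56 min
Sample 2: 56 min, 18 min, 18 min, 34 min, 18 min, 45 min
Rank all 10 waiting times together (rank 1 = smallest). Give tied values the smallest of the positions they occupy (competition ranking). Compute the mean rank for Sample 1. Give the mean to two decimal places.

5.75

Sorted (ascending): 9, 18, 18, 18, 34, 37, 45, 56, 56, 56
The 3 values of 18 occupy positions 2–4 → each gets rank 2.
The 3 values of 56 occupy positions 8–10 → each gets rank 8.
Sample 1 values → pooled ranks: 9→1, 37→6, 56→8, 56→8
Mean rank = (1 + 6 + 8 + 8) / 4 = 5.75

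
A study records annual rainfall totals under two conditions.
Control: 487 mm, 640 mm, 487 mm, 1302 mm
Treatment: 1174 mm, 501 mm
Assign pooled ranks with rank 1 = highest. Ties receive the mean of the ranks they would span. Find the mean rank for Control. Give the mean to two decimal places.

3.75

Sorted (descending): 1302, 1174, 640, 501, 487, 487
The 2 values of 487 occupy positions 5–6 → average rank (5+6)/2 = 5.5.
Control values → pooled ranks: 487→5.5, 640→3, 487→5.5, 1302→1
Mean rank = (5.5 + 3 + 5.5 + 1) / 4 = 3.75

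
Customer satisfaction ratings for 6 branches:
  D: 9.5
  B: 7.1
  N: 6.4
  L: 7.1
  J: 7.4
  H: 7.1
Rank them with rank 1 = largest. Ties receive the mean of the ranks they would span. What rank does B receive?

4

Sorted (descending): 9.5, 7.4, 7.1, 7.1, 7.1, 6.4
The 3 values of 7.1 occupy positions 3–5 → average rank 4.
B has value 7.1 → rank 4.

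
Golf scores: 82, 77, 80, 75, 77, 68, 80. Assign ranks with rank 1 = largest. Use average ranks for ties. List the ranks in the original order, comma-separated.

Sorted (descending): 82, 80, 80, 77, 77, 75, 68
The 2 values of 80 occupy positions 2–3 → average rank (2+3)/2 = 2.5.
The 2 values of 77 occupy positions 4–5 → average rank (4+5)/2 = 4.5.

1, 4.5, 2.5, 6, 4.5, 7, 2.5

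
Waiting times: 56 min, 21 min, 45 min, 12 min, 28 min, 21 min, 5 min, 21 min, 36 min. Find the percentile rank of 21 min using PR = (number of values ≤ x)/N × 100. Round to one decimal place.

N = 9.
Strictly below 21: 2. Equal to 21: 3.
PR = 5/9 × 100 = 55.6

55.6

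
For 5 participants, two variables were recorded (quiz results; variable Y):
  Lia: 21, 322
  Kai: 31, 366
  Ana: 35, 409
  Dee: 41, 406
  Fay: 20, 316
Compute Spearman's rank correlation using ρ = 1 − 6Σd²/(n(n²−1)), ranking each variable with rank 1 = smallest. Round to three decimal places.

Ranks of variable 1: 2, 3, 4, 5, 1
Ranks of variable 2: 2, 3, 5, 4, 1
d = r₁ − r₂: 0, 0, -1, 1, 0
d²: 0, 0, 1, 1, 0; Σd² = 2
ρ = 1 − 6·2/(5·24) = 1 − 12/120 = 0.900

0.900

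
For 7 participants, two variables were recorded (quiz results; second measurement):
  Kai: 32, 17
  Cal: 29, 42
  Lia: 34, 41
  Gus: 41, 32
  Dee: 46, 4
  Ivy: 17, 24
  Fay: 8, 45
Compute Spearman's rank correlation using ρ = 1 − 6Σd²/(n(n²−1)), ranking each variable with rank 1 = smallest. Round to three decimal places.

Ranks of variable 1: 4, 3, 5, 6, 7, 2, 1
Ranks of variable 2: 2, 6, 5, 4, 1, 3, 7
d = r₁ − r₂: 2, -3, 0, 2, 6, -1, -6
d²: 4, 9, 0, 4, 36, 1, 36; Σd² = 90
ρ = 1 − 6·90/(7·48) = 1 − 540/336 = -0.607

-0.607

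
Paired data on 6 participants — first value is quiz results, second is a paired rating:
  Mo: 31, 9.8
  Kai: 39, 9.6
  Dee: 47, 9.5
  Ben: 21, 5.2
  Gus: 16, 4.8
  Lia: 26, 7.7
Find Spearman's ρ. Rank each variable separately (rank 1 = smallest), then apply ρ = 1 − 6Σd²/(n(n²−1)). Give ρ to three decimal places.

0.771

Ranks of variable 1: 4, 5, 6, 2, 1, 3
Ranks of variable 2: 6, 5, 4, 2, 1, 3
d = r₁ − r₂: -2, 0, 2, 0, 0, 0
d²: 4, 0, 4, 0, 0, 0; Σd² = 8
ρ = 1 − 6·8/(6·35) = 1 − 48/210 = 0.771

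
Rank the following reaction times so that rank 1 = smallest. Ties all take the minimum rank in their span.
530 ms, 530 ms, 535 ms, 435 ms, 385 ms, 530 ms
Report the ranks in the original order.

3, 3, 6, 2, 1, 3

Sorted (ascending): 385, 435, 530, 530, 530, 535
The 3 values of 530 occupy positions 3–5 → each gets rank 3.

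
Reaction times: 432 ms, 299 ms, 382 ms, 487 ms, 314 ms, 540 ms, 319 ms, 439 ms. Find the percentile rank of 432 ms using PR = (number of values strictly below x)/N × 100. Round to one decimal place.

50.0

N = 8.
Strictly below 432: 4. Equal to 432: 1.
PR = 4/8 × 100 = 50.0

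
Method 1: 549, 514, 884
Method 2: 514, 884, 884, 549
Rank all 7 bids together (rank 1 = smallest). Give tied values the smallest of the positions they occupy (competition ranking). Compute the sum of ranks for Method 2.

Sorted (ascending): 514, 514, 549, 549, 884, 884, 884
The 2 values of 514 occupy positions 1–2 → each gets rank 1.
The 2 values of 549 occupy positions 3–4 → each gets rank 3.
The 3 values of 884 occupy positions 5–7 → each gets rank 5.
Method 2 values → pooled ranks: 514→1, 884→5, 884→5, 549→3
Rank sum = 1 + 5 + 5 + 3 = 14

14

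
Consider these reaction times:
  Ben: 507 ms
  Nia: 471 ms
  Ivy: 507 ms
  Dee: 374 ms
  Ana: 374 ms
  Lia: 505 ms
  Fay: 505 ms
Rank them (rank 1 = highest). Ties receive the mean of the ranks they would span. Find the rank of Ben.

1.5

Sorted (descending): 507, 507, 505, 505, 471, 374, 374
The 2 values of 507 occupy positions 1–2 → average rank (1+2)/2 = 1.5.
The 2 values of 505 occupy positions 3–4 → average rank (3+4)/2 = 3.5.
The 2 values of 374 occupy positions 6–7 → average rank (6+7)/2 = 6.5.
Ben has value 507 ms → rank 1.5.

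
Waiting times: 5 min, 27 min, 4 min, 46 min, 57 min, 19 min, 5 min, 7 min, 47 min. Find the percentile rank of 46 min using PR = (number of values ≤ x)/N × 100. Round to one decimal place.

N = 9.
Strictly below 46: 6. Equal to 46: 1.
PR = 7/9 × 100 = 77.8

77.8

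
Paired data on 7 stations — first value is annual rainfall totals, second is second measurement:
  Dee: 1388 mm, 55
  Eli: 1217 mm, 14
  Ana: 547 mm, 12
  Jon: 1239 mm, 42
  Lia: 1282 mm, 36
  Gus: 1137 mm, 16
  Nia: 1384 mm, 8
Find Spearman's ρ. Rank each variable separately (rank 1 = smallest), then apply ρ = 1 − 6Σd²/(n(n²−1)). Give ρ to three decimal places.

Ranks of variable 1: 7, 3, 1, 4, 5, 2, 6
Ranks of variable 2: 7, 3, 2, 6, 5, 4, 1
d = r₁ − r₂: 0, 0, -1, -2, 0, -2, 5
d²: 0, 0, 1, 4, 0, 4, 25; Σd² = 34
ρ = 1 − 6·34/(7·48) = 1 − 204/336 = 0.393

0.393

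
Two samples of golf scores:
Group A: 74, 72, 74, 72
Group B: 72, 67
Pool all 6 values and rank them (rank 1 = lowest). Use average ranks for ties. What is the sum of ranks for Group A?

17

Sorted (ascending): 67, 72, 72, 72, 74, 74
The 3 values of 72 occupy positions 2–4 → average rank 3.
The 2 values of 74 occupy positions 5–6 → average rank (5+6)/2 = 5.5.
Group A values → pooled ranks: 74→5.5, 72→3, 74→5.5, 72→3
Rank sum = 5.5 + 3 + 5.5 + 3 = 17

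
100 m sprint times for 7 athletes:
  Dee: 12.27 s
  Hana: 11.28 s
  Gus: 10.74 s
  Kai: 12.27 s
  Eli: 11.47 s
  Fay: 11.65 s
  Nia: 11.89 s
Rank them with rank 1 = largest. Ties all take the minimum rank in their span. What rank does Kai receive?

Sorted (descending): 12.27, 12.27, 11.89, 11.65, 11.47, 11.28, 10.74
The 2 values of 12.27 occupy positions 1–2 → each gets rank 1.
Kai has value 12.27 s → rank 1.

1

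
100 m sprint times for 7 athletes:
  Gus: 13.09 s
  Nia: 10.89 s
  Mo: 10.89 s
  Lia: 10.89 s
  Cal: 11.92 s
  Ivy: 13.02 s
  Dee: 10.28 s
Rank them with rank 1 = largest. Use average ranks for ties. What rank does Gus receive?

Sorted (descending): 13.09, 13.02, 11.92, 10.89, 10.89, 10.89, 10.28
The 3 values of 10.89 occupy positions 4–6 → average rank 5.
Gus has value 13.09 s → rank 1.

1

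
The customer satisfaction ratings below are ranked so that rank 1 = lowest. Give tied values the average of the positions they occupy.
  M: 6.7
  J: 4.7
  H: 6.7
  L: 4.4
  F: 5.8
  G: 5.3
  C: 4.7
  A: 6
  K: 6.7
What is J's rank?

2.5

Sorted (ascending): 4.4, 4.7, 4.7, 5.3, 5.8, 6, 6.7, 6.7, 6.7
The 2 values of 4.7 occupy positions 2–3 → average rank (2+3)/2 = 2.5.
The 3 values of 6.7 occupy positions 7–9 → average rank 8.
J has value 4.7 → rank 2.5.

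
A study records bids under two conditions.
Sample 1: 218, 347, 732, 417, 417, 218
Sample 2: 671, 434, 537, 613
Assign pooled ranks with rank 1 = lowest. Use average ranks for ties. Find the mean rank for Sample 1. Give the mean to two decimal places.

4.17

Sorted (ascending): 218, 218, 347, 417, 417, 434, 537, 613, 671, 732
The 2 values of 218 occupy positions 1–2 → average rank (1+2)/2 = 1.5.
The 2 values of 417 occupy positions 4–5 → average rank (4+5)/2 = 4.5.
Sample 1 values → pooled ranks: 218→1.5, 347→3, 732→10, 417→4.5, 417→4.5, 218→1.5
Mean rank = (1.5 + 3 + 10 + 4.5 + 4.5 + 1.5) / 6 = 4.17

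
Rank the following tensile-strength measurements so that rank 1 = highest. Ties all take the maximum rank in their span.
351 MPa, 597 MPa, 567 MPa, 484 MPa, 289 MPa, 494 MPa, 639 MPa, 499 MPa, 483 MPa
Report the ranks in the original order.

8, 2, 3, 6, 9, 5, 1, 4, 7

Sorted (descending): 639, 597, 567, 499, 494, 484, 483, 351, 289
No ties — each value takes its position as its rank.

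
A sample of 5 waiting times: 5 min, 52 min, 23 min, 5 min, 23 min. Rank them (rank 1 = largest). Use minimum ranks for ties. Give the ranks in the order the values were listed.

Sorted (descending): 52, 23, 23, 5, 5
The 2 values of 23 occupy positions 2–3 → each gets rank 2.
The 2 values of 5 occupy positions 4–5 → each gets rank 4.

4, 1, 2, 4, 2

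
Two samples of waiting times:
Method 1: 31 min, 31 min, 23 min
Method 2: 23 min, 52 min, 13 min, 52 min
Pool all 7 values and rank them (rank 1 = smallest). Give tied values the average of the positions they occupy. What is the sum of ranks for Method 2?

Sorted (ascending): 13, 23, 23, 31, 31, 52, 52
The 2 values of 23 occupy positions 2–3 → average rank (2+3)/2 = 2.5.
The 2 values of 31 occupy positions 4–5 → average rank (4+5)/2 = 4.5.
The 2 values of 52 occupy positions 6–7 → average rank (6+7)/2 = 6.5.
Method 2 values → pooled ranks: 23→2.5, 52→6.5, 13→1, 52→6.5
Rank sum = 2.5 + 6.5 + 1 + 6.5 = 16.5

16.5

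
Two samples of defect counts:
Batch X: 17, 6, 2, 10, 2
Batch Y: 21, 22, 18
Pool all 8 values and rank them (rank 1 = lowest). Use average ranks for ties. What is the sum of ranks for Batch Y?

Sorted (ascending): 2, 2, 6, 10, 17, 18, 21, 22
The 2 values of 2 occupy positions 1–2 → average rank (1+2)/2 = 1.5.
Batch Y values → pooled ranks: 21→7, 22→8, 18→6
Rank sum = 7 + 8 + 6 = 21

21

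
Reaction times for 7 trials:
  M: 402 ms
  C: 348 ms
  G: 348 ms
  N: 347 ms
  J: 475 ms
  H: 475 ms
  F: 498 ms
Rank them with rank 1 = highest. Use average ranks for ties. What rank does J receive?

2.5

Sorted (descending): 498, 475, 475, 402, 348, 348, 347
The 2 values of 475 occupy positions 2–3 → average rank (2+3)/2 = 2.5.
The 2 values of 348 occupy positions 5–6 → average rank (5+6)/2 = 5.5.
J has value 475 ms → rank 2.5.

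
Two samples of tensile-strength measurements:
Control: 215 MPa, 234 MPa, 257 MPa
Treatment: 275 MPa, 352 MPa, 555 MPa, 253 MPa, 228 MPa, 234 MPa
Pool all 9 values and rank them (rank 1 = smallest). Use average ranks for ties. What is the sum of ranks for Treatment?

34.5

Sorted (ascending): 215, 228, 234, 234, 253, 257, 275, 352, 555
The 2 values of 234 occupy positions 3–4 → average rank (3+4)/2 = 3.5.
Treatment values → pooled ranks: 275→7, 352→8, 555→9, 253→5, 228→2, 234→3.5
Rank sum = 7 + 8 + 9 + 5 + 2 + 3.5 = 34.5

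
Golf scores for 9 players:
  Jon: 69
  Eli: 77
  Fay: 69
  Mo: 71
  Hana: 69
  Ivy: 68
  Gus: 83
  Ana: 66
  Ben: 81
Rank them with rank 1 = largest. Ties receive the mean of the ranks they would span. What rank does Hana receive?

Sorted (descending): 83, 81, 77, 71, 69, 69, 69, 68, 66
The 3 values of 69 occupy positions 5–7 → average rank 6.
Hana has value 69 → rank 6.

6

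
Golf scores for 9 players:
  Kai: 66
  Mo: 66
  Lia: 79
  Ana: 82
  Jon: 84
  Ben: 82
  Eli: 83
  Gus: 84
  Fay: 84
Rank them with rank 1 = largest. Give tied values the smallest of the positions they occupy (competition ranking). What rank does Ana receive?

Sorted (descending): 84, 84, 84, 83, 82, 82, 79, 66, 66
The 3 values of 84 occupy positions 1–3 → each gets rank 1.
The 2 values of 82 occupy positions 5–6 → each gets rank 5.
The 2 values of 66 occupy positions 8–9 → each gets rank 8.
Ana has value 82 → rank 5.

5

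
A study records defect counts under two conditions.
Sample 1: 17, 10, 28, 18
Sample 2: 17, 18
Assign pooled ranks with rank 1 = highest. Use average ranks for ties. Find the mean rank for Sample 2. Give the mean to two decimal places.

Sorted (descending): 28, 18, 18, 17, 17, 10
The 2 values of 18 occupy positions 2–3 → average rank (2+3)/2 = 2.5.
The 2 values of 17 occupy positions 4–5 → average rank (4+5)/2 = 4.5.
Sample 2 values → pooled ranks: 17→4.5, 18→2.5
Mean rank = (4.5 + 2.5) / 2 = 3.50

3.50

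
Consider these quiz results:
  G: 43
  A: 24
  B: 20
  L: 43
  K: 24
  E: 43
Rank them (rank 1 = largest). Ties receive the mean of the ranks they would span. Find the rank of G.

2

Sorted (descending): 43, 43, 43, 24, 24, 20
The 3 values of 43 occupy positions 1–3 → average rank 2.
The 2 values of 24 occupy positions 4–5 → average rank (4+5)/2 = 4.5.
G has value 43 → rank 2.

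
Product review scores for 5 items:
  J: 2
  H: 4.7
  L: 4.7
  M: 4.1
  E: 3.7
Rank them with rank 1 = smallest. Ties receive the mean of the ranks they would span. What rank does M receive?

3

Sorted (ascending): 2, 3.7, 4.1, 4.7, 4.7
The 2 values of 4.7 occupy positions 4–5 → average rank (4+5)/2 = 4.5.
M has value 4.1 → rank 3.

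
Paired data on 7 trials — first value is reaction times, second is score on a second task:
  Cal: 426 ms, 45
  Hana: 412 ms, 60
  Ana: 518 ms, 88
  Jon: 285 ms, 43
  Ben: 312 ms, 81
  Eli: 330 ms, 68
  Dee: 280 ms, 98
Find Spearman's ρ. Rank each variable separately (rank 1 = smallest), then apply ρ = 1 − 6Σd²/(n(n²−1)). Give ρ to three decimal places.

Ranks of variable 1: 6, 5, 7, 2, 3, 4, 1
Ranks of variable 2: 2, 3, 6, 1, 5, 4, 7
d = r₁ − r₂: 4, 2, 1, 1, -2, 0, -6
d²: 16, 4, 1, 1, 4, 0, 36; Σd² = 62
ρ = 1 − 6·62/(7·48) = 1 − 372/336 = -0.107

-0.107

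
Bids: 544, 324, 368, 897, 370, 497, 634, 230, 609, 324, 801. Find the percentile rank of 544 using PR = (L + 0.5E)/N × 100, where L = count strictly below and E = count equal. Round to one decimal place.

59.1

N = 11.
Strictly below 544: 6. Equal to 544: 1.
PR = (6 + 0.5·1)/11 × 100 = 59.1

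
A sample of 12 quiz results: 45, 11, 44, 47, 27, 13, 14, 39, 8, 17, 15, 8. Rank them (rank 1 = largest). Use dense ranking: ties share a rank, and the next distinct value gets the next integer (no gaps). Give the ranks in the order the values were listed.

2, 10, 3, 1, 5, 9, 8, 4, 11, 6, 7, 11

Sorted (descending): 47, 45, 44, 39, 27, 17, 15, 14, 13, 11, 8, 8
The 2 values of 8 share dense rank 11.
Remaining distinct values take the next consecutive integers.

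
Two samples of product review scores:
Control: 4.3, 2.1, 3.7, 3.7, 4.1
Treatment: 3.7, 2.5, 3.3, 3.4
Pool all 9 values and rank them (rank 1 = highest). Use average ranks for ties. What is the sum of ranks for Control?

20

Sorted (descending): 4.3, 4.1, 3.7, 3.7, 3.7, 3.4, 3.3, 2.5, 2.1
The 3 values of 3.7 occupy positions 3–5 → average rank 4.
Control values → pooled ranks: 4.3→1, 2.1→9, 3.7→4, 3.7→4, 4.1→2
Rank sum = 1 + 9 + 4 + 4 + 2 = 20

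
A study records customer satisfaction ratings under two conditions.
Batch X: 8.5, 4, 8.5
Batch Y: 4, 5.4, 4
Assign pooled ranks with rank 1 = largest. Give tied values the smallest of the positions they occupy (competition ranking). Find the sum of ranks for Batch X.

6

Sorted (descending): 8.5, 8.5, 5.4, 4, 4, 4
The 2 values of 8.5 occupy positions 1–2 → each gets rank 1.
The 3 values of 4 occupy positions 4–6 → each gets rank 4.
Batch X values → pooled ranks: 8.5→1, 4→4, 8.5→1
Rank sum = 1 + 4 + 1 = 6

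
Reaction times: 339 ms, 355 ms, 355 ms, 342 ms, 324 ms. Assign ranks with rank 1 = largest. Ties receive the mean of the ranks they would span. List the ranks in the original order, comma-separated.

4, 1.5, 1.5, 3, 5

Sorted (descending): 355, 355, 342, 339, 324
The 2 values of 355 occupy positions 1–2 → average rank (1+2)/2 = 1.5.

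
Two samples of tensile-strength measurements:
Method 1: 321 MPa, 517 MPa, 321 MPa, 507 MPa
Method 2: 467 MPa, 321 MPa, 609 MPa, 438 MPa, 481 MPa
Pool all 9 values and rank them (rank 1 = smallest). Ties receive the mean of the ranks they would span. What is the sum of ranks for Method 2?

26

Sorted (ascending): 321, 321, 321, 438, 467, 481, 507, 517, 609
The 3 values of 321 occupy positions 1–3 → average rank 2.
Method 2 values → pooled ranks: 467→5, 321→2, 609→9, 438→4, 481→6
Rank sum = 5 + 2 + 9 + 4 + 6 = 26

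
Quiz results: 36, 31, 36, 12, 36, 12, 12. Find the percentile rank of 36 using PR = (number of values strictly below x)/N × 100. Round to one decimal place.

N = 7.
Strictly below 36: 4. Equal to 36: 3.
PR = 4/7 × 100 = 57.1

57.1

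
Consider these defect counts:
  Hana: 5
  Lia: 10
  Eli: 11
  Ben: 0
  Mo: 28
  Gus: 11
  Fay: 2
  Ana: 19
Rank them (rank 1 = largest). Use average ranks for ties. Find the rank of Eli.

3.5

Sorted (descending): 28, 19, 11, 11, 10, 5, 2, 0
The 2 values of 11 occupy positions 3–4 → average rank (3+4)/2 = 3.5.
Eli has value 11 → rank 3.5.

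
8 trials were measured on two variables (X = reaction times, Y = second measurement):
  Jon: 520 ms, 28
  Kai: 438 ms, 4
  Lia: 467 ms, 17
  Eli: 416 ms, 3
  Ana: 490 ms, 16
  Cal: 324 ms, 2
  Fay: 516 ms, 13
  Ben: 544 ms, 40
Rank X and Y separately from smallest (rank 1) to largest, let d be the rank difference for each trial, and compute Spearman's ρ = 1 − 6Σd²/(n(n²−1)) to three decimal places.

Ranks of variable 1: 7, 3, 4, 2, 5, 1, 6, 8
Ranks of variable 2: 7, 3, 6, 2, 5, 1, 4, 8
d = r₁ − r₂: 0, 0, -2, 0, 0, 0, 2, 0
d²: 0, 0, 4, 0, 0, 0, 4, 0; Σd² = 8
ρ = 1 − 6·8/(8·63) = 1 − 48/504 = 0.905

0.905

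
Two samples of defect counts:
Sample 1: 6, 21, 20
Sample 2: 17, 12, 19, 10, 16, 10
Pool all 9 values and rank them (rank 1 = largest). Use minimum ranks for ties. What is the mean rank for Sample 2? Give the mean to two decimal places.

5.33

Sorted (descending): 21, 20, 19, 17, 16, 12, 10, 10, 6
The 2 values of 10 occupy positions 7–8 → each gets rank 7.
Sample 2 values → pooled ranks: 17→4, 12→6, 19→3, 10→7, 16→5, 10→7
Mean rank = (4 + 6 + 3 + 7 + 5 + 7) / 6 = 5.33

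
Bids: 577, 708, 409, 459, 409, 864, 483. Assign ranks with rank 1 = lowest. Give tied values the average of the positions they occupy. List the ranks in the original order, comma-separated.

Sorted (ascending): 409, 409, 459, 483, 577, 708, 864
The 2 values of 409 occupy positions 1–2 → average rank (1+2)/2 = 1.5.

5, 6, 1.5, 3, 1.5, 7, 4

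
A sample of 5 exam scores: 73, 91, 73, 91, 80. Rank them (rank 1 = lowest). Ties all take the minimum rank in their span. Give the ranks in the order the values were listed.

1, 4, 1, 4, 3

Sorted (ascending): 73, 73, 80, 91, 91
The 2 values of 73 occupy positions 1–2 → each gets rank 1.
The 2 values of 91 occupy positions 4–5 → each gets rank 4.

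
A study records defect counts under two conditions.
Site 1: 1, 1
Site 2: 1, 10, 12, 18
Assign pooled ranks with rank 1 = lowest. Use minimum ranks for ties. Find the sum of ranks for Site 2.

Sorted (ascending): 1, 1, 1, 10, 12, 18
The 3 values of 1 occupy positions 1–3 → each gets rank 1.
Site 2 values → pooled ranks: 1→1, 10→4, 12→5, 18→6
Rank sum = 1 + 4 + 5 + 6 = 16

16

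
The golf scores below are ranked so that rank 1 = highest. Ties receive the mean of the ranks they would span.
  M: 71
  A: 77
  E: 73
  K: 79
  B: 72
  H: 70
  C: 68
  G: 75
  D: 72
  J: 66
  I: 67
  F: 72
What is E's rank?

Sorted (descending): 79, 77, 75, 73, 72, 72, 72, 71, 70, 68, 67, 66
The 3 values of 72 occupy positions 5–7 → average rank 6.
E has value 73 → rank 4.

4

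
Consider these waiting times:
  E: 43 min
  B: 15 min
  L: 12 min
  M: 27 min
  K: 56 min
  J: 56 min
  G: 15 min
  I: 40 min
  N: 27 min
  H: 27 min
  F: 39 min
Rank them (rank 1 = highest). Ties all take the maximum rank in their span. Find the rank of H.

8

Sorted (descending): 56, 56, 43, 40, 39, 27, 27, 27, 15, 15, 12
The 2 values of 56 occupy positions 1–2 → each gets rank 2.
The 3 values of 27 occupy positions 6–8 → each gets rank 8.
The 2 values of 15 occupy positions 9–10 → each gets rank 10.
H has value 27 min → rank 8.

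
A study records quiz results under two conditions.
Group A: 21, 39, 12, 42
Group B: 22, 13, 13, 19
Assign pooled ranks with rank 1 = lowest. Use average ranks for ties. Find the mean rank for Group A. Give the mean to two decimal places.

Sorted (ascending): 12, 13, 13, 19, 21, 22, 39, 42
The 2 values of 13 occupy positions 2–3 → average rank (2+3)/2 = 2.5.
Group A values → pooled ranks: 21→5, 39→7, 12→1, 42→8
Mean rank = (5 + 7 + 1 + 8) / 4 = 5.25

5.25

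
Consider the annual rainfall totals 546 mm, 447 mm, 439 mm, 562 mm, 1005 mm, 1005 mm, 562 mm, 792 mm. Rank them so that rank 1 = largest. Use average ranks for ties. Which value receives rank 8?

439

Sorted (descending): 1005, 1005, 792, 562, 562, 546, 447, 439
The 2 values of 1005 occupy positions 1–2 → average rank (1+2)/2 = 1.5.
The 2 values of 562 occupy positions 4–5 → average rank (4+5)/2 = 4.5.
Rank 8 → value 439.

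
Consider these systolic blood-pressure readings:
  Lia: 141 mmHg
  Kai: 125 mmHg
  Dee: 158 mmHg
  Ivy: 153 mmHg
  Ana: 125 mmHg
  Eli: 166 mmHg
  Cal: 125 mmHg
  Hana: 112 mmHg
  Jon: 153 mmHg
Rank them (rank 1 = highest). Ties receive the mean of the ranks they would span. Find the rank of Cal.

Sorted (descending): 166, 158, 153, 153, 141, 125, 125, 125, 112
The 2 values of 153 occupy positions 3–4 → average rank (3+4)/2 = 3.5.
The 3 values of 125 occupy positions 6–8 → average rank 7.
Cal has value 125 mmHg → rank 7.

7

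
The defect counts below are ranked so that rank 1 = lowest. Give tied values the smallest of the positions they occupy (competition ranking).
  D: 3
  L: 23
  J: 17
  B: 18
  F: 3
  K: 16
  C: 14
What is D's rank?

1

Sorted (ascending): 3, 3, 14, 16, 17, 18, 23
The 2 values of 3 occupy positions 1–2 → each gets rank 1.
D has value 3 → rank 1.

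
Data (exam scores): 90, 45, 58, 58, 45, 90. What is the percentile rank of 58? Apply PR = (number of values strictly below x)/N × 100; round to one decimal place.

N = 6.
Strictly below 58: 2. Equal to 58: 2.
PR = 2/6 × 100 = 33.3

33.3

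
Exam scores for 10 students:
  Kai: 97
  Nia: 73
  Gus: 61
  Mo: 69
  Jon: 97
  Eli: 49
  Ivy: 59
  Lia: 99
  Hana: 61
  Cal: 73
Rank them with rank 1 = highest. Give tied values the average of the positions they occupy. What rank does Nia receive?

4.5

Sorted (descending): 99, 97, 97, 73, 73, 69, 61, 61, 59, 49
The 2 values of 97 occupy positions 2–3 → average rank (2+3)/2 = 2.5.
The 2 values of 73 occupy positions 4–5 → average rank (4+5)/2 = 4.5.
The 2 values of 61 occupy positions 7–8 → average rank (7+8)/2 = 7.5.
Nia has value 73 → rank 4.5.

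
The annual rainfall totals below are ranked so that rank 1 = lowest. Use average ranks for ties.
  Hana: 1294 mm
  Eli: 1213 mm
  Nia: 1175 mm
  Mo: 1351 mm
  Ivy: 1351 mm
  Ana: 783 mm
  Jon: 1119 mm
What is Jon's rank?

Sorted (ascending): 783, 1119, 1175, 1213, 1294, 1351, 1351
The 2 values of 1351 occupy positions 6–7 → average rank (6+7)/2 = 6.5.
Jon has value 1119 mm → rank 2.

2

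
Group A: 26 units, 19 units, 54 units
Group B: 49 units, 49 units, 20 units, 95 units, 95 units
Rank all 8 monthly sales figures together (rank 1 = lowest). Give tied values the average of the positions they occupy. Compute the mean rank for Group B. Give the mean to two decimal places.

5.20

Sorted (ascending): 19, 20, 26, 49, 49, 54, 95, 95
The 2 values of 49 occupy positions 4–5 → average rank (4+5)/2 = 4.5.
The 2 values of 95 occupy positions 7–8 → average rank (7+8)/2 = 7.5.
Group B values → pooled ranks: 49→4.5, 49→4.5, 20→2, 95→7.5, 95→7.5
Mean rank = (4.5 + 4.5 + 2 + 7.5 + 7.5) / 5 = 5.20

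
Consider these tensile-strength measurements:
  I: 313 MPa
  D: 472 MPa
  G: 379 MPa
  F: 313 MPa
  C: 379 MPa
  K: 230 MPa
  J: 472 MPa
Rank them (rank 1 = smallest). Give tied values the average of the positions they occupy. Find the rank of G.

4.5

Sorted (ascending): 230, 313, 313, 379, 379, 472, 472
The 2 values of 313 occupy positions 2–3 → average rank (2+3)/2 = 2.5.
The 2 values of 379 occupy positions 4–5 → average rank (4+5)/2 = 4.5.
The 2 values of 472 occupy positions 6–7 → average rank (6+7)/2 = 6.5.
G has value 379 MPa → rank 4.5.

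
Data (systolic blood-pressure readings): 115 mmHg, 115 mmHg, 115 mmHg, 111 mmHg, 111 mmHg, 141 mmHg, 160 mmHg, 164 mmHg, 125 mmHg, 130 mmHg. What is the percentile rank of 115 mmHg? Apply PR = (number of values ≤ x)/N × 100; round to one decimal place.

N = 10.
Strictly below 115: 2. Equal to 115: 3.
PR = 5/10 × 100 = 50.0

50.0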